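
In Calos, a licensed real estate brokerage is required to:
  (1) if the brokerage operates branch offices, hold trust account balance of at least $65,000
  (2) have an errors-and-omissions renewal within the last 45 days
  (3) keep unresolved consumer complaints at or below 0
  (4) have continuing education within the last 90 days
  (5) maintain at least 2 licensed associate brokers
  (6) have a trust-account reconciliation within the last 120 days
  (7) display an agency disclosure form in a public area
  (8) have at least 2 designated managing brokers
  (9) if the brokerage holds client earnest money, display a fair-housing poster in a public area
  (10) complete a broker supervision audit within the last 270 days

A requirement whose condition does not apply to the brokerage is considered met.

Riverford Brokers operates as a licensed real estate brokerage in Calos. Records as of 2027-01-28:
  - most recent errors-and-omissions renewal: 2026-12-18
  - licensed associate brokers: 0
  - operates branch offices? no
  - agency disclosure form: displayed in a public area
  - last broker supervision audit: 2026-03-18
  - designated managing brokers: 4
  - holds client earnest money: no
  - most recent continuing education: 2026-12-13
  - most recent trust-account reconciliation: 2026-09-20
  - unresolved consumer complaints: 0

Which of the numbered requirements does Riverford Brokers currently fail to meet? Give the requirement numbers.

5, 6, 10

1. condition 'operates branch offices' does not hold → requirement n/a → met
2. errors-and-omissions renewal 41 days ago vs limit 45 → met
3. unresolved consumer complaints 0 ≤ 0 → met
4. continuing education 46 days ago vs limit 90 → met
5. licensed associate brokers 0 < 2 → not met
6. trust-account reconciliation 130 days ago vs limit 120 → not met
7. agency disclosure form present → met
8. designated managing brokers 4 ≥ 2 → met
9. condition 'holds client earnest money' does not hold → requirement n/a → met
10. broker supervision audit 316 days ago vs limit 270 → not met
Not met: 5, 6, 10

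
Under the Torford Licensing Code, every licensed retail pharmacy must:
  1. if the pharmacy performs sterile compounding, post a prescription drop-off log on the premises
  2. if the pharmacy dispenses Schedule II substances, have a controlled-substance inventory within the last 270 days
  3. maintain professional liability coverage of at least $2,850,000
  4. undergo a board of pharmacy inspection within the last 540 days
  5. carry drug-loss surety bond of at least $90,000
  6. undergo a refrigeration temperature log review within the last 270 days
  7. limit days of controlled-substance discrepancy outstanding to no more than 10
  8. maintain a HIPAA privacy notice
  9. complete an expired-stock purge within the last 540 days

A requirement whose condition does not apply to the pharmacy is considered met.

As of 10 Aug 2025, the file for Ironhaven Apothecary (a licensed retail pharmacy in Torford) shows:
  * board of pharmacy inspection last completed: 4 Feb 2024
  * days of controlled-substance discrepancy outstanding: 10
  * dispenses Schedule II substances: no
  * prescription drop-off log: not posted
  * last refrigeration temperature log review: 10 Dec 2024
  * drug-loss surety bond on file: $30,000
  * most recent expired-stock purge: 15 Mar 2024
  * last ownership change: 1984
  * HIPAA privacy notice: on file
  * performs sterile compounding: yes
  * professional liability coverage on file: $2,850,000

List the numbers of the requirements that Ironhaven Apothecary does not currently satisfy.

1. condition 'performs sterile compounding' holds; prescription drop-off log absent → not met
2. condition 'dispenses Schedule II substances' does not hold → requirement n/a → met
3. professional liability coverage $2,850,000 ≥ $2,850,000 → met
4. board of pharmacy inspection 553 days ago vs limit 540 → not met
5. drug-loss surety bond $30,000 < $90,000 → not met
6. refrigeration temperature log review 243 days ago vs limit 270 → met
7. days of controlled-substance discrepancy outstanding 10 ≤ 10 → met
8. HIPAA privacy notice present → met
9. expired-stock purge 513 days ago vs limit 540 → met
Not met: 1, 4, 5

1, 4, 5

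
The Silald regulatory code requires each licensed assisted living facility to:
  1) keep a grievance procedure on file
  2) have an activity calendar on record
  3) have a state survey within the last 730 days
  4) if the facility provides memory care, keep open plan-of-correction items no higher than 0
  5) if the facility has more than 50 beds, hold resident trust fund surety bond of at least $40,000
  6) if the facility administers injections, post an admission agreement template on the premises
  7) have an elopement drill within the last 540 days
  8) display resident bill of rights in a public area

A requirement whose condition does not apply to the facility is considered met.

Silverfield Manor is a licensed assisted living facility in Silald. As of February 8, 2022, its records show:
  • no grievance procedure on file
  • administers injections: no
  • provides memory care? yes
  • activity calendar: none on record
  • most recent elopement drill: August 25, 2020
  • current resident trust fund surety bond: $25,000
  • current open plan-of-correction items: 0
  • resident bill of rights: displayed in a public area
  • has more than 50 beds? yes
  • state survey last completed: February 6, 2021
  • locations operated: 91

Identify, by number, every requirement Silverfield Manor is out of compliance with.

1. grievance procedure absent → not met
2. activity calendar absent → not met
3. state survey 367 days ago vs limit 730 → met
4. condition 'provides memory care' holds; open plan-of-correction items 0 ≤ 0 → met
5. condition 'has more than 50 beds' holds; resident trust fund surety bond $25,000 < $40,000 → not met
6. condition 'administers injections' does not hold → requirement n/a → met
7. elopement drill 532 days ago vs limit 540 → met
8. resident bill of rights present → met
Not met: 1, 2, 5

1, 2, 5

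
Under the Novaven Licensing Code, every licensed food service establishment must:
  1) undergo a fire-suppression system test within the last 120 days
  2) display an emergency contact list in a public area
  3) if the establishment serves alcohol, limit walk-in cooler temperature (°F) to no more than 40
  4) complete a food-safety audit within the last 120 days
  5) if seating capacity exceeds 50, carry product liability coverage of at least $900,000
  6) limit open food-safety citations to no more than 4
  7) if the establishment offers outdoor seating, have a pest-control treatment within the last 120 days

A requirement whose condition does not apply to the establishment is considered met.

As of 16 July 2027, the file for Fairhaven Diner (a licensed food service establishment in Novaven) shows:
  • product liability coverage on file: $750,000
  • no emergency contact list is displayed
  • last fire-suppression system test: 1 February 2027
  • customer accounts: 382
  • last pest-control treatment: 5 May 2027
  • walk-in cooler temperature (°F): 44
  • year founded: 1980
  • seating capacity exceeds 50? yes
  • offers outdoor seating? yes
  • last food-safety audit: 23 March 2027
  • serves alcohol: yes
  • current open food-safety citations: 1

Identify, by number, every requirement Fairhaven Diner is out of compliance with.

1, 2, 3, 5

1. fire-suppression system test 165 days ago vs limit 120 → not met
2. emergency contact list absent → not met
3. condition 'serves alcohol' holds; walk-in cooler temperature (°F) 44 > 40 → not met
4. food-safety audit 115 days ago vs limit 120 → met
5. condition 'seating capacity exceeds 50' holds; product liability coverage $750,000 < $900,000 → not met
6. open food-safety citations 1 ≤ 4 → met
7. condition 'offers outdoor seating' holds; pest-control treatment 72 days ago vs limit 120 → met
Not met: 1, 2, 3, 5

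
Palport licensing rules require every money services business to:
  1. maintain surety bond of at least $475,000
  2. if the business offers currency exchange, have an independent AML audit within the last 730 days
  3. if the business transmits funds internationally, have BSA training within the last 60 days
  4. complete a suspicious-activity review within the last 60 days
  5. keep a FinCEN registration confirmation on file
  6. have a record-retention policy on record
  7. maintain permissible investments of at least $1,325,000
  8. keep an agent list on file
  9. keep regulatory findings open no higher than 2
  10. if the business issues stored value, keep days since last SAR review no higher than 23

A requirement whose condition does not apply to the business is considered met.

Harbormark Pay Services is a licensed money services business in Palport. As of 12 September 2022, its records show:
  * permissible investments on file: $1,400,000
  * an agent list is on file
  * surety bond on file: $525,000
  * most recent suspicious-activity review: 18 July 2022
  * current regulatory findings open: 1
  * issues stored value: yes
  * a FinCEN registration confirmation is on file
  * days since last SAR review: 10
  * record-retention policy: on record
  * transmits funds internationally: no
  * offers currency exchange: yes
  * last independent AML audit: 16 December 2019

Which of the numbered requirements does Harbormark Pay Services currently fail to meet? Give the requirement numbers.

2

1. surety bond $525,000 ≥ $475,000 → met
2. condition 'offers currency exchange' holds; independent AML audit 1001 days ago vs limit 730 → not met
3. condition 'transmits funds internationally' does not hold → requirement n/a → met
4. suspicious-activity review 56 days ago vs limit 60 → met
5. FinCEN registration confirmation present → met
6. record-retention policy present → met
7. permissible investments $1,400,000 ≥ $1,325,000 → met
8. agent list present → met
9. regulatory findings open 1 ≤ 2 → met
10. condition 'issues stored value' holds; days since last SAR review 10 ≤ 23 → met
Not met: 2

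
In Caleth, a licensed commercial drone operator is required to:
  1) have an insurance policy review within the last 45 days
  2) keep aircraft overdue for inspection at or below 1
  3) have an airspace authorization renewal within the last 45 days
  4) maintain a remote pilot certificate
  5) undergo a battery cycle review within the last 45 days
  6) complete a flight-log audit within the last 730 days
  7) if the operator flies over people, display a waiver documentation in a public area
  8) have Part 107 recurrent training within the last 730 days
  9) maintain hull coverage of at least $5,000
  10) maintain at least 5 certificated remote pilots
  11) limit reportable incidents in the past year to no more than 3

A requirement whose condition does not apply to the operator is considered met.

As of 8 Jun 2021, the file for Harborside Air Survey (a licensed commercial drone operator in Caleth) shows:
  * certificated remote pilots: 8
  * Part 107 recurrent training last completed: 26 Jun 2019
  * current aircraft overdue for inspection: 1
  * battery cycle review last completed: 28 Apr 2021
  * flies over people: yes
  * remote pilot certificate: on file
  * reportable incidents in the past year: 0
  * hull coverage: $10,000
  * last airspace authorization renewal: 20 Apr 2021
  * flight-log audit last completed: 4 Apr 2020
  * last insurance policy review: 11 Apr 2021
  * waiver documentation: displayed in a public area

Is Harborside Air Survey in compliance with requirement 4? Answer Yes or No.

4. remote pilot certificate present → met

Yes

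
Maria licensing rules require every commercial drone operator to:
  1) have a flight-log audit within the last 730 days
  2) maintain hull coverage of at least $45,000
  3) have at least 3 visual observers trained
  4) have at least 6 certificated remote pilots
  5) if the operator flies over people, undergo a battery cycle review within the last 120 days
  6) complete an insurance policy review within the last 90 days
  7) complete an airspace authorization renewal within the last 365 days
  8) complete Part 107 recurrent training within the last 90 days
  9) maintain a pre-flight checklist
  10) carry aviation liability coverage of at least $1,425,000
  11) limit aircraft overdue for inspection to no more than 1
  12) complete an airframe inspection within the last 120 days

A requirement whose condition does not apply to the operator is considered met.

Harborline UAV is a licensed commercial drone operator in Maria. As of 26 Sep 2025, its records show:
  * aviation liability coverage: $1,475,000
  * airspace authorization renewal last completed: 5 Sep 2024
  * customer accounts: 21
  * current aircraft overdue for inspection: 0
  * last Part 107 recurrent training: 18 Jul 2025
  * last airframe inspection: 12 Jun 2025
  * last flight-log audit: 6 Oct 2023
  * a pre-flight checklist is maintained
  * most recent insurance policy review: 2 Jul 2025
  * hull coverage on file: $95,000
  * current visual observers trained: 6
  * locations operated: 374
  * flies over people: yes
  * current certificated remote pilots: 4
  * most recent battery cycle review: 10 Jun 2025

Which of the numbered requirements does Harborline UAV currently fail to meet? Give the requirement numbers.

4, 7

1. flight-log audit 721 days ago vs limit 730 → met
2. hull coverage $95,000 ≥ $45,000 → met
3. visual observers trained 6 ≥ 3 → met
4. certificated remote pilots 4 < 6 → not met
5. condition 'flies over people' holds; battery cycle review 108 days ago vs limit 120 → met
6. insurance policy review 86 days ago vs limit 90 → met
7. airspace authorization renewal 386 days ago vs limit 365 → not met
8. Part 107 recurrent training 70 days ago vs limit 90 → met
9. pre-flight checklist present → met
10. aviation liability coverage $1,475,000 ≥ $1,425,000 → met
11. aircraft overdue for inspection 0 ≤ 1 → met
12. airframe inspection 106 days ago vs limit 120 → met
Not met: 4, 7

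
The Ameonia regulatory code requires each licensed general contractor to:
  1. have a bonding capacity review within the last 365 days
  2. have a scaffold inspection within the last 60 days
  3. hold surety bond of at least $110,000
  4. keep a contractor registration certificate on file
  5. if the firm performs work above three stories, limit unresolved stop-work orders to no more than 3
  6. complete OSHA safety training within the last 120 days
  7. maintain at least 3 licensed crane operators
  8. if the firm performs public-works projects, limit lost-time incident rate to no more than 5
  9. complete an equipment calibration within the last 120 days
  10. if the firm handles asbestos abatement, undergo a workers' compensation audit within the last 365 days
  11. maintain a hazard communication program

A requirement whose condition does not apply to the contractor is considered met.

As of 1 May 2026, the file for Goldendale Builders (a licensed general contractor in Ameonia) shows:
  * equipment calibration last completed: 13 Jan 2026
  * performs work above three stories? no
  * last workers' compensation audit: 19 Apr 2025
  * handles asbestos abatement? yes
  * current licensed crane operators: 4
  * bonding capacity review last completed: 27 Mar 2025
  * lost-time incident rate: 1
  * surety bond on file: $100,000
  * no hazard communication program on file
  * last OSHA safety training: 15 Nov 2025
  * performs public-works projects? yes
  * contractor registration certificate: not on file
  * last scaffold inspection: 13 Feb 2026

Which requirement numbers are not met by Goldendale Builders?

1. bonding capacity review 400 days ago vs limit 365 → not met
2. scaffold inspection 77 days ago vs limit 60 → not met
3. surety bond $100,000 < $110,000 → not met
4. contractor registration certificate absent → not met
5. condition 'performs work above three stories' does not hold → requirement n/a → met
6. OSHA safety training 167 days ago vs limit 120 → not met
7. licensed crane operators 4 ≥ 3 → met
8. condition 'performs public-works projects' holds; lost-time incident rate 1 ≤ 5 → met
9. equipment calibration 108 days ago vs limit 120 → met
10. condition 'handles asbestos abatement' holds; workers' compensation audit 377 days ago vs limit 365 → not met
11. hazard communication program absent → not met
Not met: 1, 2, 3, 4, 6, 10, 11

1, 2, 3, 4, 6, 10, 11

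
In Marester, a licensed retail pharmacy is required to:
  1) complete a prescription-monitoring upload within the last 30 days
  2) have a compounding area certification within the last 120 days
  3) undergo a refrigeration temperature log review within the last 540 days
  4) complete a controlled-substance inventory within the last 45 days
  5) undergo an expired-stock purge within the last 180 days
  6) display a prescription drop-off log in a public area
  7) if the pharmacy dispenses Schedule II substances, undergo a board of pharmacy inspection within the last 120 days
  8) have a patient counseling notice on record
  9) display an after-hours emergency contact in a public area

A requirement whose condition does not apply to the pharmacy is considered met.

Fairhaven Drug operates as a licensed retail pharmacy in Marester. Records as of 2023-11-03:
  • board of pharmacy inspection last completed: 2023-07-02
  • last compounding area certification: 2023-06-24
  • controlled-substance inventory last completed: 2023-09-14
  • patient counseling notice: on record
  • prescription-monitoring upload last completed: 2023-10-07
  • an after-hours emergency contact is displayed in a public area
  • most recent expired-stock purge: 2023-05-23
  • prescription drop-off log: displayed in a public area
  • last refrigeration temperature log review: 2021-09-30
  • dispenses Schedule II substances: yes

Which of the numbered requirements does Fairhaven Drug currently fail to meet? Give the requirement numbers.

1. prescription-monitoring upload 27 days ago vs limit 30 → met
2. compounding area certification 132 days ago vs limit 120 → not met
3. refrigeration temperature log review 764 days ago vs limit 540 → not met
4. controlled-substance inventory 50 days ago vs limit 45 → not met
5. expired-stock purge 164 days ago vs limit 180 → met
6. prescription drop-off log present → met
7. condition 'dispenses Schedule II substances' holds; board of pharmacy inspection 124 days ago vs limit 120 → not met
8. patient counseling notice present → met
9. after-hours emergency contact present → met
Not met: 2, 3, 4, 7

2, 3, 4, 7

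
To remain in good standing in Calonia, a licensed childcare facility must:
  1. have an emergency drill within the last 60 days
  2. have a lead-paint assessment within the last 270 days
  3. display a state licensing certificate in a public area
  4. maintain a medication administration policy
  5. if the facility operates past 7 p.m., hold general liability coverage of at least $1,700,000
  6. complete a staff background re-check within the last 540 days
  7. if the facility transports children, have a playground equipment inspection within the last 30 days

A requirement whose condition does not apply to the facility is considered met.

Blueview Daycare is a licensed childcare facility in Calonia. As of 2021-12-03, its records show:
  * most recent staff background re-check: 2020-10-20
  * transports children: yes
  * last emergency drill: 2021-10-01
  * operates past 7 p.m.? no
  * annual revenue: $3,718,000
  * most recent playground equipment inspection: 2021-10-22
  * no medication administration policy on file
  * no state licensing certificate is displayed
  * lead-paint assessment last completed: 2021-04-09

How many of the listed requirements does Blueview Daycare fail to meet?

4

1. emergency drill 63 days ago vs limit 60 → not met
2. lead-paint assessment 238 days ago vs limit 270 → met
3. state licensing certificate absent → not met
4. medication administration policy absent → not met
5. condition 'operates past 7 p.m.' does not hold → requirement n/a → met
6. staff background re-check 409 days ago vs limit 540 → met
7. condition 'transports children' holds; playground equipment inspection 42 days ago vs limit 30 → not met
Not met: 4 of 7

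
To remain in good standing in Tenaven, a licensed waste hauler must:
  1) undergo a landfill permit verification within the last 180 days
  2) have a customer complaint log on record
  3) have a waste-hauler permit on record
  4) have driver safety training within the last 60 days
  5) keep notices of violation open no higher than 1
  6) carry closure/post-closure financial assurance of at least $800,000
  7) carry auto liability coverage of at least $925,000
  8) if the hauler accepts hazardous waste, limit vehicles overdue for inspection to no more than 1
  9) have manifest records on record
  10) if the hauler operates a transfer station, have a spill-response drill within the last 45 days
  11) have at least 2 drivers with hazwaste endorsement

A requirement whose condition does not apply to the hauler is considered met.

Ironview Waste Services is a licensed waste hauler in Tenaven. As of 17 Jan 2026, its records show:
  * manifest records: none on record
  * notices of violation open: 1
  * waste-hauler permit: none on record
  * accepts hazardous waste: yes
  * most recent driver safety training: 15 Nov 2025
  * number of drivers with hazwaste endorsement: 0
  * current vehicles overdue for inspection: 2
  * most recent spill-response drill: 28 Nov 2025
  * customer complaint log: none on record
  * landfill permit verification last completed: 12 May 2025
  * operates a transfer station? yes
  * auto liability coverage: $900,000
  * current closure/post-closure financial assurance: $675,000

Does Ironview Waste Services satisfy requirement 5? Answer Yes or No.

5. notices of violation open 1 ≤ 1 → met

Yes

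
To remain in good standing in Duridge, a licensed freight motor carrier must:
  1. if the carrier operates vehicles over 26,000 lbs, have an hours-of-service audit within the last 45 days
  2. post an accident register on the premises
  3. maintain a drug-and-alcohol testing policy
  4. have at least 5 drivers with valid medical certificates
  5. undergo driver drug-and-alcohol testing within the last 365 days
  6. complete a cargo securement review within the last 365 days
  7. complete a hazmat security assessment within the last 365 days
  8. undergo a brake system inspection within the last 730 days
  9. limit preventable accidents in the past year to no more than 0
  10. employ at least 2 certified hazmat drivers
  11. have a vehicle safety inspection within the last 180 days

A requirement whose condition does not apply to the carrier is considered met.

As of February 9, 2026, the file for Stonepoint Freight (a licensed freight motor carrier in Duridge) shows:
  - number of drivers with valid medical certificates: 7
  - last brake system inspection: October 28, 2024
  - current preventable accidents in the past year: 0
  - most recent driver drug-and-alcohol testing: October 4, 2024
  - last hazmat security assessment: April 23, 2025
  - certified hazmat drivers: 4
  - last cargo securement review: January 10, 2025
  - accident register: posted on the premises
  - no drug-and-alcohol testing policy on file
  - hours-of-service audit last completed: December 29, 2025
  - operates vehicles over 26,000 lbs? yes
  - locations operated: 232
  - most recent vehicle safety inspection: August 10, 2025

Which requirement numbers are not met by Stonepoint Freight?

3, 5, 6, 11

1. condition 'operates vehicles over 26,000 lbs' holds; hours-of-service audit 42 days ago vs limit 45 → met
2. accident register present → met
3. drug-and-alcohol testing policy absent → not met
4. drivers with valid medical certificates 7 ≥ 5 → met
5. driver drug-and-alcohol testing 493 days ago vs limit 365 → not met
6. cargo securement review 395 days ago vs limit 365 → not met
7. hazmat security assessment 292 days ago vs limit 365 → met
8. brake system inspection 469 days ago vs limit 730 → met
9. preventable accidents in the past year 0 ≤ 0 → met
10. certified hazmat drivers 4 ≥ 2 → met
11. vehicle safety inspection 183 days ago vs limit 180 → not met
Not met: 3, 5, 6, 11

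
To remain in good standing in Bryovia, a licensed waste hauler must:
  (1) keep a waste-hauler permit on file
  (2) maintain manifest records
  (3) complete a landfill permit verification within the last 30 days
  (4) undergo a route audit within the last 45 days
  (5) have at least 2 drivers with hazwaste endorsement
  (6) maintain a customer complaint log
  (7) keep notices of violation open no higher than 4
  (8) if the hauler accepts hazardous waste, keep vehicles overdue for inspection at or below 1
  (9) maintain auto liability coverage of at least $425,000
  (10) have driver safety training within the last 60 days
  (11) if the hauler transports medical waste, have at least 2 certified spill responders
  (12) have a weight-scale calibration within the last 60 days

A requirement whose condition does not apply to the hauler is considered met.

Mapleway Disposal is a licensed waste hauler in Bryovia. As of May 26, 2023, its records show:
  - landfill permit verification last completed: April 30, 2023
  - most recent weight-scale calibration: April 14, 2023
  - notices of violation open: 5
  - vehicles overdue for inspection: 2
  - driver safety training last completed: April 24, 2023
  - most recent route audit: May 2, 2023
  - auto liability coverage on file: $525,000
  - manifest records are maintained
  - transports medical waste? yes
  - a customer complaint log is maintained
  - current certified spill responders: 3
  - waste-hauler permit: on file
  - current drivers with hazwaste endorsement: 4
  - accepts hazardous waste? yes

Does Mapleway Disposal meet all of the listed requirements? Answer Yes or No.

1. waste-hauler permit present → met
2. manifest records present → met
3. landfill permit verification 26 days ago vs limit 30 → met
4. route audit 24 days ago vs limit 45 → met
5. drivers with hazwaste endorsement 4 ≥ 2 → met
6. customer complaint log present → met
7. notices of violation open 5 > 4 → not met
8. condition 'accepts hazardous waste' holds; vehicles overdue for inspection 2 > 1 → not met
9. auto liability coverage $525,000 ≥ $425,000 → met
10. driver safety training 32 days ago vs limit 60 → met
11. condition 'transports medical waste' holds; certified spill responders 3 ≥ 2 → met
12. weight-scale calibration 42 days ago vs limit 60 → met
Not met: 7, 8

No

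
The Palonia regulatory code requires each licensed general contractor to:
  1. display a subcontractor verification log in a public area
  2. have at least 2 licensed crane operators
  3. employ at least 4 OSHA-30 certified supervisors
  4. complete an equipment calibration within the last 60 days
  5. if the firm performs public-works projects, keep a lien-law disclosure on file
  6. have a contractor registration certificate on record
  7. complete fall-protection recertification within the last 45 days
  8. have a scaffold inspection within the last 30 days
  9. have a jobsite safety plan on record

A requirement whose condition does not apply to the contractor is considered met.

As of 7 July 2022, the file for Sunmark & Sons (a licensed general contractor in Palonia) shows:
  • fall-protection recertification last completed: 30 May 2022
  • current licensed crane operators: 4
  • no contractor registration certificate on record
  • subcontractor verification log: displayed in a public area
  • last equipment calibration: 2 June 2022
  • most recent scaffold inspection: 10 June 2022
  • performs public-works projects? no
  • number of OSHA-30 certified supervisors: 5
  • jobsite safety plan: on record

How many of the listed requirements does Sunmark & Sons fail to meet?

1

1. subcontractor verification log present → met
2. licensed crane operators 4 ≥ 2 → met
3. OSHA-30 certified supervisors 5 ≥ 4 → met
4. equipment calibration 35 days ago vs limit 60 → met
5. condition 'performs public-works projects' does not hold → requirement n/a → met
6. contractor registration certificate absent → not met
7. fall-protection recertification 38 days ago vs limit 45 → met
8. scaffold inspection 27 days ago vs limit 30 → met
9. jobsite safety plan present → met
Not met: 1 of 9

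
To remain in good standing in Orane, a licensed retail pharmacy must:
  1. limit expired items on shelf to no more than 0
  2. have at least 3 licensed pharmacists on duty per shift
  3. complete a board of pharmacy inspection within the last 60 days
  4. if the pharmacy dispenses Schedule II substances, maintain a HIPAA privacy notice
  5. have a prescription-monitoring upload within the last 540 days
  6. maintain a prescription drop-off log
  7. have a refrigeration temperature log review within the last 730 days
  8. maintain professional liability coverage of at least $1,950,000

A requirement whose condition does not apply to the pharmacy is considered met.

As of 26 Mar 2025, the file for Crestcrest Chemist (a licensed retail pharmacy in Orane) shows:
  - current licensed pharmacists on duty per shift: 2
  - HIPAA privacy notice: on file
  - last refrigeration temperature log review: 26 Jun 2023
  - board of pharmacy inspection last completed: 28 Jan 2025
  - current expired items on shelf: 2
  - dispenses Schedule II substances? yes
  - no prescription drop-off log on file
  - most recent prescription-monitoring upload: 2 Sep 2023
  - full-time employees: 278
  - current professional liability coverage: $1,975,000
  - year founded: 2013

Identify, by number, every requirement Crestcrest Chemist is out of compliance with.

1, 2, 5, 6

1. expired items on shelf 2 > 0 → not met
2. licensed pharmacists on duty per shift 2 < 3 → not met
3. board of pharmacy inspection 57 days ago vs limit 60 → met
4. condition 'dispenses Schedule II substances' holds; HIPAA privacy notice present → met
5. prescription-monitoring upload 571 days ago vs limit 540 → not met
6. prescription drop-off log absent → not met
7. refrigeration temperature log review 639 days ago vs limit 730 → met
8. professional liability coverage $1,975,000 ≥ $1,950,000 → met
Not met: 1, 2, 5, 6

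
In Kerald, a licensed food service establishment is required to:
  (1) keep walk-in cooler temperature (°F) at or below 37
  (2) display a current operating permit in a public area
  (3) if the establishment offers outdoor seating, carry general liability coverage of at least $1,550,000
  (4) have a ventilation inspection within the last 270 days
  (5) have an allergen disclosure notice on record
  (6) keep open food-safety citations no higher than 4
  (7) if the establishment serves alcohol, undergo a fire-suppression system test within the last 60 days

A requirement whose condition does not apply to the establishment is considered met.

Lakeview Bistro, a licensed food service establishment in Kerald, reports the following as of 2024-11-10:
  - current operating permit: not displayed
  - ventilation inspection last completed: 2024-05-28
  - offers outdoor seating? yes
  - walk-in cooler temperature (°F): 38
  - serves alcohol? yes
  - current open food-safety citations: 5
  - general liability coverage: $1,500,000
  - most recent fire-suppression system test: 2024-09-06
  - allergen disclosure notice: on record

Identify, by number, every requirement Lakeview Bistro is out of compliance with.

1, 2, 3, 6, 7

1. walk-in cooler temperature (°F) 38 > 37 → not met
2. current operating permit absent → not met
3. condition 'offers outdoor seating' holds; general liability coverage $1,500,000 < $1,550,000 → not met
4. ventilation inspection 166 days ago vs limit 270 → met
5. allergen disclosure notice present → met
6. open food-safety citations 5 > 4 → not met
7. condition 'serves alcohol' holds; fire-suppression system test 65 days ago vs limit 60 → not met
Not met: 1, 2, 3, 6, 7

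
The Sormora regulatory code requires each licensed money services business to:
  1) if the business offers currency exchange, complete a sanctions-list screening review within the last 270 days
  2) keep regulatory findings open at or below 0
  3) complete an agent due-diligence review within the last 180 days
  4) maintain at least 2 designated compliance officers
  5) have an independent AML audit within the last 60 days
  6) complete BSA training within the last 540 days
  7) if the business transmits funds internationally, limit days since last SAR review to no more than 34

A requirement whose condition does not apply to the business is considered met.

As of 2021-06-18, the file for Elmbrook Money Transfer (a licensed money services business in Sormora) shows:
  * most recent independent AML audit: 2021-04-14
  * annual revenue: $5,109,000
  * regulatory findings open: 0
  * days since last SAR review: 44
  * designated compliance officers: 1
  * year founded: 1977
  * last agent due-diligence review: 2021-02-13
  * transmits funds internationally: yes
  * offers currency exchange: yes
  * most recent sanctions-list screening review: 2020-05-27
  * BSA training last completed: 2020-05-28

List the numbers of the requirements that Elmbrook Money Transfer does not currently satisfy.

1, 4, 5, 7

1. condition 'offers currency exchange' holds; sanctions-list screening review 387 days ago vs limit 270 → not met
2. regulatory findings open 0 ≤ 0 → met
3. agent due-diligence review 125 days ago vs limit 180 → met
4. designated compliance officers 1 < 2 → not met
5. independent AML audit 65 days ago vs limit 60 → not met
6. BSA training 386 days ago vs limit 540 → met
7. condition 'transmits funds internationally' holds; days since last SAR review 44 > 34 → not met
Not met: 1, 4, 5, 7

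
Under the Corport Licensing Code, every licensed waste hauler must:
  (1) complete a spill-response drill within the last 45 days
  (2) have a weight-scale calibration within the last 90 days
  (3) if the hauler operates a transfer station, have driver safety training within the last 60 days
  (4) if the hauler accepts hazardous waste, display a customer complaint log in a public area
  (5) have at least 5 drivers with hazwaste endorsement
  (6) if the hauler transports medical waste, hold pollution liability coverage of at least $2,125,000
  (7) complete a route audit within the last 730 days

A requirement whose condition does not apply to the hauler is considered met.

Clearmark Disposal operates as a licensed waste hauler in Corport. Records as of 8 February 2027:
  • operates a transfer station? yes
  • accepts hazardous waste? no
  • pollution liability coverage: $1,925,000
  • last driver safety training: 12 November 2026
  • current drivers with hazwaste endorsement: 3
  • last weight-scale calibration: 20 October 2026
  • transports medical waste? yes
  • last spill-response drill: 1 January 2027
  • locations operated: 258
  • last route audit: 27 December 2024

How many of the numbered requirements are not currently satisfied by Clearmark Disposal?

5

1. spill-response drill 38 days ago vs limit 45 → met
2. weight-scale calibration 111 days ago vs limit 90 → not met
3. condition 'operates a transfer station' holds; driver safety training 88 days ago vs limit 60 → not met
4. condition 'accepts hazardous waste' does not hold → requirement n/a → met
5. drivers with hazwaste endorsement 3 < 5 → not met
6. condition 'transports medical waste' holds; pollution liability coverage $1,925,000 < $2,125,000 → not met
7. route audit 773 days ago vs limit 730 → not met
Not met: 5 of 7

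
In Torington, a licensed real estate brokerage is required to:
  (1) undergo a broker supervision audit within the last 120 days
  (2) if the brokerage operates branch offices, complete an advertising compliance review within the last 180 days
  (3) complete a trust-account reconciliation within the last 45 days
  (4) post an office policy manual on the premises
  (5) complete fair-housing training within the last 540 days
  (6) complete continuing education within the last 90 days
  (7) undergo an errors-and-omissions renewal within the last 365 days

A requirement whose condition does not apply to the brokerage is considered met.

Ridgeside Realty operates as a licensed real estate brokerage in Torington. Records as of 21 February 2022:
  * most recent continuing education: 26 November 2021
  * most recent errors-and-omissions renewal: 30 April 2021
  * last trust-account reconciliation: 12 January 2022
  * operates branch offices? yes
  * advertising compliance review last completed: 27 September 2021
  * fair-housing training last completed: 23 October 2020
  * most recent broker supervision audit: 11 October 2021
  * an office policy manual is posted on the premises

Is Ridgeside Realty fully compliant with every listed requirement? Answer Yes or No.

1. broker supervision audit 133 days ago vs limit 120 → not met
2. condition 'operates branch offices' holds; advertising compliance review 147 days ago vs limit 180 → met
3. trust-account reconciliation 40 days ago vs limit 45 → met
4. office policy manual present → met
5. fair-housing training 486 days ago vs limit 540 → met
6. continuing education 87 days ago vs limit 90 → met
7. errors-and-omissions renewal 297 days ago vs limit 365 → met
Not met: 1

No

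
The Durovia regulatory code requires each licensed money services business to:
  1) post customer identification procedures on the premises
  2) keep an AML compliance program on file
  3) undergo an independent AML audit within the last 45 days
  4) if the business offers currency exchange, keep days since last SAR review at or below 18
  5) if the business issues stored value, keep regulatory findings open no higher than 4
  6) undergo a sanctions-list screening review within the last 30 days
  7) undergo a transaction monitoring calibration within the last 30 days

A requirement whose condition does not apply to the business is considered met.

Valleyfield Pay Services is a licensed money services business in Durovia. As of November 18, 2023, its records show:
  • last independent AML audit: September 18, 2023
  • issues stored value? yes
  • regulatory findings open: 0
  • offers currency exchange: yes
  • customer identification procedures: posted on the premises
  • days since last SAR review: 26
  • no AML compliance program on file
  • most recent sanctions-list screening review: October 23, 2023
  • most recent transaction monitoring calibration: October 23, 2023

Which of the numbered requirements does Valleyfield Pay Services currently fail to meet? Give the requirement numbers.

1. customer identification procedures present → met
2. AML compliance program absent → not met
3. independent AML audit 61 days ago vs limit 45 → not met
4. condition 'offers currency exchange' holds; days since last SAR review 26 > 18 → not met
5. condition 'issues stored value' holds; regulatory findings open 0 ≤ 4 → met
6. sanctions-list screening review 26 days ago vs limit 30 → met
7. transaction monitoring calibration 26 days ago vs limit 30 → met
Not met: 2, 3, 4

2, 3, 4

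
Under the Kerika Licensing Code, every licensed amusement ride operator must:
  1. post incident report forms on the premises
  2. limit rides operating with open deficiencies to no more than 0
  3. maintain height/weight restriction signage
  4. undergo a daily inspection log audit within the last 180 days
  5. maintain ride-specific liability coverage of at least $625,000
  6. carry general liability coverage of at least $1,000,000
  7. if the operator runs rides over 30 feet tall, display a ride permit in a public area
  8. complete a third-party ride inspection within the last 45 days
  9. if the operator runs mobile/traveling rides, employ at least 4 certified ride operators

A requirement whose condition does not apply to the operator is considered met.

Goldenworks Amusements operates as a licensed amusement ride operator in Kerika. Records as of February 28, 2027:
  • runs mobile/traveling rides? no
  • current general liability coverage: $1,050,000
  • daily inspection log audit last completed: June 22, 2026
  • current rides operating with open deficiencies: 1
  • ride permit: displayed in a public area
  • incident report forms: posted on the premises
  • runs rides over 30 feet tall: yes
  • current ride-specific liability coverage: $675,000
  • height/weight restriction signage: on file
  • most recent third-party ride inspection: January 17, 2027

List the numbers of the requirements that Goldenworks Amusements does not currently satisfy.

1. incident report forms present → met
2. rides operating with open deficiencies 1 > 0 → not met
3. height/weight restriction signage present → met
4. daily inspection log audit 251 days ago vs limit 180 → not met
5. ride-specific liability coverage $675,000 ≥ $625,000 → met
6. general liability coverage $1,050,000 ≥ $1,000,000 → met
7. condition 'runs rides over 30 feet tall' holds; ride permit present → met
8. third-party ride inspection 42 days ago vs limit 45 → met
9. condition 'runs mobile/traveling rides' does not hold → requirement n/a → met
Not met: 2, 4

2, 4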